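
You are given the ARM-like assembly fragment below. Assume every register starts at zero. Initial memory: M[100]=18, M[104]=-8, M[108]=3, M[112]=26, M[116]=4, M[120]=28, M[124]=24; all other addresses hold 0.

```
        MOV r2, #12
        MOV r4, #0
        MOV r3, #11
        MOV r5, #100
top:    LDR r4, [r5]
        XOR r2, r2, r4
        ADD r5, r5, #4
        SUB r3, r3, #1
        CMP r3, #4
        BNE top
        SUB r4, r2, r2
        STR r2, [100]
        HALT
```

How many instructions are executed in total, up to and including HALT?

r2=12
r4=0
r3=11
r5=100
r4=M[100]=18
r2=12^18=30
r5=100+4=104
r3=11-1=10
CMP r3, #4  (cmp 10,4)
BNE top: taken
r4=M[104]=-8
r2=30^(-8)=-26
r5=104+4=108
r3=10-1=9
CMP r3, #4  (cmp 9,4)
BNE top: taken
r4=M[108]=3
r2=(-26)^3=-27
r5=108+4=112
r3=9-1=8
CMP r3, #4  (cmp 8,4)
BNE top: taken
r4=M[112]=26
r2=(-27)^26=-1
r5=112+4=116
r3=8-1=7
CMP r3, #4  (cmp 7,4)
BNE top: taken
r4=M[116]=4
r2=(-1)^4=-5
r5=116+4=120
r3=7-1=6
CMP r3, #4  (cmp 6,4)
BNE top: taken
r4=M[120]=28
r2=(-5)^28=-25
r5=120+4=124
r3=6-1=5
CMP r3, #4  (cmp 5,4)
BNE top: taken
r4=M[124]=24
r2=(-25)^24=-1
r5=124+4=128
r3=5-1=4
CMP r3, #4  (cmp 4,4)
BNE top: not taken
r4=(-1)-(-1)=0
STR r2, [100] → M[100]=-1
halt.
Total executed instructions: 49.

49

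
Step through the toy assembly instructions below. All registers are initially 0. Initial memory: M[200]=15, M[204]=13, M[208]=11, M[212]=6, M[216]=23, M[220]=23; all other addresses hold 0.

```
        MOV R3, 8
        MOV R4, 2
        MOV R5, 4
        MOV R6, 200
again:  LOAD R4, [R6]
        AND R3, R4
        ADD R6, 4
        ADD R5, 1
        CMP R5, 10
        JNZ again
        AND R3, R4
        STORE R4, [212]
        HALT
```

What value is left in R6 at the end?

224

MOV R3, 8 → R3=8
MOV R4, 2 → R4=2
MOV R5, 4 → R5=4
MOV R6, 200 → R6=200
LOAD R4, [R6] → R4=M[200]=15
AND R3, R4 → R3=8&15=8
ADD R6, 4 → R6=200+4=204
ADD R5, 1 → R5=4+1=5
CMP R5, 10  (cmp 5,10)
JNZ again: taken
LOAD R4, [R6] → R4=M[204]=13
AND R3, R4 → R3=8&13=8
ADD R6, 4 → R6=204+4=208
ADD R5, 1 → R5=5+1=6
CMP R5, 10  (cmp 6,10)
JNZ again: taken
LOAD R4, [R6] → R4=M[208]=11
AND R3, R4 → R3=8&11=8
ADD R6, 4 → R6=208+4=212
ADD R5, 1 → R5=6+1=7
CMP R5, 10  (cmp 7,10)
JNZ again: taken
LOAD R4, [R6] → R4=M[212]=6
AND R3, R4 → R3=8&6=0
ADD R6, 4 → R6=212+4=216
ADD R5, 1 → R5=7+1=8
CMP R5, 10  (cmp 8,10)
JNZ again: taken
LOAD R4, [R6] → R4=M[216]=23
AND R3, R4 → R3=0&23=0
ADD R6, 4 → R6=216+4=220
ADD R5, 1 → R5=8+1=9
CMP R5, 10  (cmp 9,10)
JNZ again: taken
LOAD R4, [R6] → R4=M[220]=23
AND R3, R4 → R3=0&23=0
ADD R6, 4 → R6=220+4=224
ADD R5, 1 → R5=9+1=10
CMP R5, 10  (cmp 10,10)
JNZ again: not taken
AND R3, R4 → R3=0&23=0
STORE R4, [212] → M[212]=23
halt.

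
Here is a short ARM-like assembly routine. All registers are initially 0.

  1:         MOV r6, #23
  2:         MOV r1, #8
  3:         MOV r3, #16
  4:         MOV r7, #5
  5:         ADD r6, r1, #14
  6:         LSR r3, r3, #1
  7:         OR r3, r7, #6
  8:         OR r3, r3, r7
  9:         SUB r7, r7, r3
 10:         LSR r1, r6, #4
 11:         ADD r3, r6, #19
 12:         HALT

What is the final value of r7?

r6=23
r1=8
r3=16
r7=5
r6=8+14=22
r3=16>>1=8
r3=5|6=7
r3=7|5=7
r7=5-7=-2
r1=22>>4=1
r3=22+19=41
halt.

-2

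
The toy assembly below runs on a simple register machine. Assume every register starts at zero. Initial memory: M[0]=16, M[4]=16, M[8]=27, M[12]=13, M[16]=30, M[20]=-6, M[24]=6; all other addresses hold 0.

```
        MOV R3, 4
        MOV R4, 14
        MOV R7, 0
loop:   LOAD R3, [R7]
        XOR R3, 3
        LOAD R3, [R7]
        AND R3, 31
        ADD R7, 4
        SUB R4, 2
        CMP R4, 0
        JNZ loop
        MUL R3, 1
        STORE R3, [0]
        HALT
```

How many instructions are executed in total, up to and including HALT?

62

after MOV R3, 4: R3=4
after MOV R4, 14: R4=14
after MOV R7, 0: R7=0
after LOAD R3, [R7]: R3=M[0]=16
after XOR R3, 3: R3=16^3=19
after LOAD R3, [R7]: R3=M[0]=16
after AND R3, 31: R3=16&31=16
after ADD R7, 4: R7=0+4=4
after SUB R4, 2: R4=14-2=12
CMP R4, 0  (cmp 12,0)
JNZ loop: taken
after LOAD R3, [R7]: R3=M[4]=16
after XOR R3, 3: R3=16^3=19
after LOAD R3, [R7]: R3=M[4]=16
after AND R3, 31: R3=16&31=16
after ADD R7, 4: R7=4+4=8
after SUB R4, 2: R4=12-2=10
CMP R4, 0  (cmp 10,0)
JNZ loop: taken
after LOAD R3, [R7]: R3=M[8]=27
after XOR R3, 3: R3=27^3=24
after LOAD R3, [R7]: R3=M[8]=27
after AND R3, 31: R3=27&31=27
after ADD R7, 4: R7=8+4=12
after SUB R4, 2: R4=10-2=8
CMP R4, 0  (cmp 8,0)
JNZ loop: taken
after LOAD R3, [R7]: R3=M[12]=13
after XOR R3, 3: R3=13^3=14
after LOAD R3, [R7]: R3=M[12]=13
after AND R3, 31: R3=13&31=13
after ADD R7, 4: R7=12+4=16
after SUB R4, 2: R4=8-2=6
CMP R4, 0  (cmp 6,0)
JNZ loop: taken
after LOAD R3, [R7]: R3=M[16]=30
after XOR R3, 3: R3=30^3=29
after LOAD R3, [R7]: R3=M[16]=30
after AND R3, 31: R3=30&31=30
after ADD R7, 4: R7=16+4=20
after SUB R4, 2: R4=6-2=4
CMP R4, 0  (cmp 4,0)
JNZ loop: taken
after LOAD R3, [R7]: R3=M[20]=-6
after XOR R3, 3: R3=(-6)^3=-7
after LOAD R3, [R7]: R3=M[20]=-6
after AND R3, 31: R3=(-6)&31=26
after ADD R7, 4: R7=20+4=24
after SUB R4, 2: R4=4-2=2
CMP R4, 0  (cmp 2,0)
JNZ loop: taken
after LOAD R3, [R7]: R3=M[24]=6
after XOR R3, 3: R3=6^3=5
after LOAD R3, [R7]: R3=M[24]=6
after AND R3, 31: R3=6&31=6
after ADD R7, 4: R7=24+4=28
after SUB R4, 2: R4=2-2=0
CMP R4, 0  (cmp 0,0)
JNZ loop: not taken
after MUL R3, 1: R3=6*1=6
STORE R3, [0] → M[0]=6
halt.
Total executed instructions: 62.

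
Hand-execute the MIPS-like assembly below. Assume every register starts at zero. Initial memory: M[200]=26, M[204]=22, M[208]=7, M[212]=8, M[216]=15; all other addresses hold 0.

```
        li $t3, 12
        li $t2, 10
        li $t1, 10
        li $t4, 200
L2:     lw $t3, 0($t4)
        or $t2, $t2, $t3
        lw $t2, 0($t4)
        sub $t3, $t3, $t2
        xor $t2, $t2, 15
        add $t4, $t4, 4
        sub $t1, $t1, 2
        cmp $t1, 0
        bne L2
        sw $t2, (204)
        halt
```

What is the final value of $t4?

$t3=12
$t2=10
$t1=10
$t4=200
$t3=M[200]=26
$t2=10|26=26
$t2=M[200]=26
$t3=26-26=0
$t2=26^15=21
$t4=200+4=204
$t1=10-2=8
cmp $t1, 0  (cmp 8,0)
bne L2: taken
$t3=M[204]=22
$t2=21|22=23
$t2=M[204]=22
$t3=22-22=0
$t2=22^15=25
$t4=204+4=208
$t1=8-2=6
cmp $t1, 0  (cmp 6,0)
bne L2: taken
$t3=M[208]=7
$t2=25|7=31
$t2=M[208]=7
$t3=7-7=0
$t2=7^15=8
$t4=208+4=212
$t1=6-2=4
cmp $t1, 0  (cmp 4,0)
bne L2: taken
$t3=M[212]=8
$t2=8|8=8
$t2=M[212]=8
$t3=8-8=0
$t2=8^15=7
$t4=212+4=216
$t1=4-2=2
cmp $t1, 0  (cmp 2,0)
bne L2: taken
$t3=M[216]=15
$t2=7|15=15
$t2=M[216]=15
$t3=15-15=0
$t2=15^15=0
$t4=216+4=220
$t1=2-2=0
cmp $t1, 0  (cmp 0,0)
bne L2: not taken
sw $t2, (204) → M[204]=0
halt.

220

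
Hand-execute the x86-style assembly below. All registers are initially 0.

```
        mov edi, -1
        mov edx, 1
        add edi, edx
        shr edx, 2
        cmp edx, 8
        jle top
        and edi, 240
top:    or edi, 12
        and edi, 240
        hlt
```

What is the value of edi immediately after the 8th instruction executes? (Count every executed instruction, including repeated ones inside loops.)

mov edi, -1 → edi=-1
mov edx, 1 → edx=1
add edi, edx → edi=(-1)+1=0
shr edx, 2 → edx=1>>2=0
cmp edx, 8  (cmp 0,8)
jle top: taken
or edi, 12 → edi=0|12=12
and edi, 240 → edi=12&240=0
After step 8: edi = 0.

0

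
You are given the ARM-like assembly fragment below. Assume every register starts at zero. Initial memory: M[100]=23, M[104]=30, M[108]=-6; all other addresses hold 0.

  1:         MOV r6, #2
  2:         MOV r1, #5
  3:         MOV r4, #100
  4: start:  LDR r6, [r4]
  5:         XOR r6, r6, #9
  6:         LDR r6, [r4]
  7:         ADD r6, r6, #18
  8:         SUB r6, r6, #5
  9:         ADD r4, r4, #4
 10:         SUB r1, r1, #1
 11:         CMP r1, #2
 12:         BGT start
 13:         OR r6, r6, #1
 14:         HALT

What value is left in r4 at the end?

r6=2
r1=5
r4=100
r6=M[100]=23
r6=23^9=30
r6=M[100]=23
r6=23+18=41
r6=41-5=36
r4=100+4=104
r1=5-1=4
CMP r1, #2  (cmp 4,2)
BGT start: taken
r6=M[104]=30
r6=30^9=23
r6=M[104]=30
r6=30+18=48
r6=48-5=43
r4=104+4=108
r1=4-1=3
CMP r1, #2  (cmp 3,2)
BGT start: taken
r6=M[108]=-6
r6=(-6)^9=-13
r6=M[108]=-6
r6=(-6)+18=12
r6=12-5=7
r4=108+4=112
r1=3-1=2
CMP r1, #2  (cmp 2,2)
BGT start: not taken
r6=7|1=7
halt.

112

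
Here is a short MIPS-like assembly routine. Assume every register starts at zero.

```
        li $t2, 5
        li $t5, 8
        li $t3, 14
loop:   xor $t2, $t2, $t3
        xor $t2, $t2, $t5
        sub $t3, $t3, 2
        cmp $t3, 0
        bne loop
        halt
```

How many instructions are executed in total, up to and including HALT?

39

after li $t2, 5: $t2=5
after li $t5, 8: $t5=8
after li $t3, 14: $t3=14
after xor $t2, $t2, $t3: $t2=5^14=11
after xor $t2, $t2, $t5: $t2=11^8=3
after sub $t3, $t3, 2: $t3=14-2=12
cmp $t3, 0  (cmp 12,0)
bne loop: taken
after xor $t2, $t2, $t3: $t2=3^12=15
after xor $t2, $t2, $t5: $t2=15^8=7
after sub $t3, $t3, 2: $t3=12-2=10
cmp $t3, 0  (cmp 10,0)
bne loop: taken
after xor $t2, $t2, $t3: $t2=7^10=13
after xor $t2, $t2, $t5: $t2=13^8=5
after sub $t3, $t3, 2: $t3=10-2=8
cmp $t3, 0  (cmp 8,0)
bne loop: taken
after xor $t2, $t2, $t3: $t2=5^8=13
after xor $t2, $t2, $t5: $t2=13^8=5
after sub $t3, $t3, 2: $t3=8-2=6
cmp $t3, 0  (cmp 6,0)
bne loop: taken
after xor $t2, $t2, $t3: $t2=5^6=3
after xor $t2, $t2, $t5: $t2=3^8=11
after sub $t3, $t3, 2: $t3=6-2=4
cmp $t3, 0  (cmp 4,0)
bne loop: taken
after xor $t2, $t2, $t3: $t2=11^4=15
after xor $t2, $t2, $t5: $t2=15^8=7
after sub $t3, $t3, 2: $t3=4-2=2
cmp $t3, 0  (cmp 2,0)
bne loop: taken
after xor $t2, $t2, $t3: $t2=7^2=5
after xor $t2, $t2, $t5: $t2=5^8=13
after sub $t3, $t3, 2: $t3=2-2=0
cmp $t3, 0  (cmp 0,0)
bne loop: not taken
halt.
Total executed instructions: 39.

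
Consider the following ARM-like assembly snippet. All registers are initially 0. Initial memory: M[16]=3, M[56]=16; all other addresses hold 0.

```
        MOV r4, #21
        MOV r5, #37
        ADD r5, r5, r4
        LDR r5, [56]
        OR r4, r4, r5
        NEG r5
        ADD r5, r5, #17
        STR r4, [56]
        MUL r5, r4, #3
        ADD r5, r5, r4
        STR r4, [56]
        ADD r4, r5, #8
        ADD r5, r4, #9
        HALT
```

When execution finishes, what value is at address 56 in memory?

r4=21
r5=37
r5=37+21=58
r5=M[56]=16
r4=21|16=21
r5=-(16)=-16
r5=(-16)+17=1
STR r4, [56] → M[56]=21
r5=21*3=63
r5=63+21=84
STR r4, [56] → M[56]=21
r4=84+8=92
r5=92+9=101
halt.

21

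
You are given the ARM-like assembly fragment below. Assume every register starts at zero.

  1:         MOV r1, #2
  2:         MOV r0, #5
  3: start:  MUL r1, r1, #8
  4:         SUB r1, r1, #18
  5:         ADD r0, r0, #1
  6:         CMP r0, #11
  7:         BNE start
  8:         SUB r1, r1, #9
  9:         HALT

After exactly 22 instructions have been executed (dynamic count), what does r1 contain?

-2338

r1=2
r0=5
r1=2*8=16
r1=16-18=-2
r0=5+1=6
CMP r0, #11  (cmp 6,11)
BNE start: taken
r1=(-2)*8=-16
r1=(-16)-18=-34
r0=6+1=7
CMP r0, #11  (cmp 7,11)
BNE start: taken
r1=(-34)*8=-272
r1=(-272)-18=-290
r0=7+1=8
CMP r0, #11  (cmp 8,11)
BNE start: taken
r1=(-290)*8=-2320
r1=(-2320)-18=-2338
r0=8+1=9
CMP r0, #11  (cmp 9,11)
BNE start: taken
After step 22: r1 = -2338.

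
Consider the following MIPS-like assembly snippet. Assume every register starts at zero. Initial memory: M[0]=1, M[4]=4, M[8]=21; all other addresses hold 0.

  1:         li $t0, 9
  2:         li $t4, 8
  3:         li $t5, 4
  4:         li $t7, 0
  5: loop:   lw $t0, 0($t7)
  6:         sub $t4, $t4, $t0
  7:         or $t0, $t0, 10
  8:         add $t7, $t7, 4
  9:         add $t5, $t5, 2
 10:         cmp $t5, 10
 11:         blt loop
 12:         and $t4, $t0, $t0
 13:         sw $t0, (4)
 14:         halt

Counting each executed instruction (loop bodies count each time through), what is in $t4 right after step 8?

li $t0, 9 → $t0=9
li $t4, 8 → $t4=8
li $t5, 4 → $t5=4
li $t7, 0 → $t7=0
lw $t0, 0($t7) → $t0=M[0]=1
sub $t4, $t4, $t0 → $t4=8-1=7
or $t0, $t0, 10 → $t0=1|10=11
add $t7, $t7, 4 → $t7=0+4=4
After step 8: $t4 = 7.

7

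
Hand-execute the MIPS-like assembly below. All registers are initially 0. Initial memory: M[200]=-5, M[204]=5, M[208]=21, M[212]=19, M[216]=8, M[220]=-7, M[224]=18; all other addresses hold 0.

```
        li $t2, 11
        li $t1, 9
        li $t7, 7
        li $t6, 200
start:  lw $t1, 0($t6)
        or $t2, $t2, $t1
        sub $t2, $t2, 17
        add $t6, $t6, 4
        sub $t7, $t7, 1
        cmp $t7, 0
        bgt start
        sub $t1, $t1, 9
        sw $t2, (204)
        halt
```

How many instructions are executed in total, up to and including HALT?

after li $t2, 11: $t2=11
after li $t1, 9: $t1=9
after li $t7, 7: $t7=7
after li $t6, 200: $t6=200
after lw $t1, 0($t6): $t1=M[200]=-5
after or $t2, $t2, $t1: $t2=11|(-5)=-5
after sub $t2, $t2, 17: $t2=(-5)-17=-22
after add $t6, $t6, 4: $t6=200+4=204
after sub $t7, $t7, 1: $t7=7-1=6
cmp $t7, 0  (cmp 6,0)
bgt start: taken
after lw $t1, 0($t6): $t1=M[204]=5
after or $t2, $t2, $t1: $t2=(-22)|5=-17
after sub $t2, $t2, 17: $t2=(-17)-17=-34
after add $t6, $t6, 4: $t6=204+4=208
after sub $t7, $t7, 1: $t7=6-1=5
cmp $t7, 0  (cmp 5,0)
bgt start: taken
after lw $t1, 0($t6): $t1=M[208]=21
after or $t2, $t2, $t1: $t2=(-34)|21=-33
after sub $t2, $t2, 17: $t2=(-33)-17=-50
after add $t6, $t6, 4: $t6=208+4=212
after sub $t7, $t7, 1: $t7=5-1=4
cmp $t7, 0  (cmp 4,0)
bgt start: taken
after lw $t1, 0($t6): $t1=M[212]=19
after or $t2, $t2, $t1: $t2=(-50)|19=-33
after sub $t2, $t2, 17: $t2=(-33)-17=-50
after add $t6, $t6, 4: $t6=212+4=216
after sub $t7, $t7, 1: $t7=4-1=3
cmp $t7, 0  (cmp 3,0)
bgt start: taken
after lw $t1, 0($t6): $t1=M[216]=8
after or $t2, $t2, $t1: $t2=(-50)|8=-50
after sub $t2, $t2, 17: $t2=(-50)-17=-67
after add $t6, $t6, 4: $t6=216+4=220
after sub $t7, $t7, 1: $t7=3-1=2
cmp $t7, 0  (cmp 2,0)
bgt start: taken
after lw $t1, 0($t6): $t1=M[220]=-7
after or $t2, $t2, $t1: $t2=(-67)|(-7)=-3
after sub $t2, $t2, 17: $t2=(-3)-17=-20
after add $t6, $t6, 4: $t6=220+4=224
after sub $t7, $t7, 1: $t7=2-1=1
cmp $t7, 0  (cmp 1,0)
bgt start: taken
after lw $t1, 0($t6): $t1=M[224]=18
after or $t2, $t2, $t1: $t2=(-20)|18=-2
after sub $t2, $t2, 17: $t2=(-2)-17=-19
after add $t6, $t6, 4: $t6=224+4=228
after sub $t7, $t7, 1: $t7=1-1=0
cmp $t7, 0  (cmp 0,0)
bgt start: not taken
after sub $t1, $t1, 9: $t1=18-9=9
sw $t2, (204) → M[204]=-19
halt.
Total executed instructions: 56.

56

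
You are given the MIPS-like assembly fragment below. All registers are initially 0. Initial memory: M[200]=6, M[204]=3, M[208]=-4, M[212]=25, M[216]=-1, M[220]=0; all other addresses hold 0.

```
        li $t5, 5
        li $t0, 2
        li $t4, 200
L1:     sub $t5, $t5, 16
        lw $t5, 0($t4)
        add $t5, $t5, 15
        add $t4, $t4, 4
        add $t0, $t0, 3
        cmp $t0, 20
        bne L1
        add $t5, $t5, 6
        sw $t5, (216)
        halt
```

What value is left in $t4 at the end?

224

after li $t5, 5: $t5=5
after li $t0, 2: $t0=2
after li $t4, 200: $t4=200
after sub $t5, $t5, 16: $t5=5-16=-11
after lw $t5, 0($t4): $t5=M[200]=6
after add $t5, $t5, 15: $t5=6+15=21
after add $t4, $t4, 4: $t4=200+4=204
after add $t0, $t0, 3: $t0=2+3=5
cmp $t0, 20  (cmp 5,20)
bne L1: taken
after sub $t5, $t5, 16: $t5=21-16=5
after lw $t5, 0($t4): $t5=M[204]=3
after add $t5, $t5, 15: $t5=3+15=18
after add $t4, $t4, 4: $t4=204+4=208
after add $t0, $t0, 3: $t0=5+3=8
cmp $t0, 20  (cmp 8,20)
bne L1: taken
after sub $t5, $t5, 16: $t5=18-16=2
after lw $t5, 0($t4): $t5=M[208]=-4
after add $t5, $t5, 15: $t5=(-4)+15=11
after add $t4, $t4, 4: $t4=208+4=212
after add $t0, $t0, 3: $t0=8+3=11
cmp $t0, 20  (cmp 11,20)
bne L1: taken
after sub $t5, $t5, 16: $t5=11-16=-5
after lw $t5, 0($t4): $t5=M[212]=25
after add $t5, $t5, 15: $t5=25+15=40
after add $t4, $t4, 4: $t4=212+4=216
after add $t0, $t0, 3: $t0=11+3=14
cmp $t0, 20  (cmp 14,20)
bne L1: taken
after sub $t5, $t5, 16: $t5=40-16=24
after lw $t5, 0($t4): $t5=M[216]=-1
after add $t5, $t5, 15: $t5=(-1)+15=14
after add $t4, $t4, 4: $t4=216+4=220
after add $t0, $t0, 3: $t0=14+3=17
cmp $t0, 20  (cmp 17,20)
bne L1: taken
after sub $t5, $t5, 16: $t5=14-16=-2
after lw $t5, 0($t4): $t5=M[220]=0
after add $t5, $t5, 15: $t5=0+15=15
after add $t4, $t4, 4: $t4=220+4=224
after add $t0, $t0, 3: $t0=17+3=20
cmp $t0, 20  (cmp 20,20)
bne L1: not taken
after add $t5, $t5, 6: $t5=15+6=21
sw $t5, (216) → M[216]=21
halt.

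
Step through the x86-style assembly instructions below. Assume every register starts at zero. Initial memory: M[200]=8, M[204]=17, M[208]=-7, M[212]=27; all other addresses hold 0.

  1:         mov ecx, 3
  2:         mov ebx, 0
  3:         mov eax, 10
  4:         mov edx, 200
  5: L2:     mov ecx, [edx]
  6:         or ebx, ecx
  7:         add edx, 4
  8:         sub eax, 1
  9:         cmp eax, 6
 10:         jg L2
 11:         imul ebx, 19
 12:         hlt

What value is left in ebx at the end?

-95

ecx=3
ebx=0
eax=10
edx=200
ecx=M[200]=8
ebx=0|8=8
edx=200+4=204
eax=10-1=9
cmp eax, 6  (cmp 9,6)
jg L2: taken
ecx=M[204]=17
ebx=8|17=25
edx=204+4=208
eax=9-1=8
cmp eax, 6  (cmp 8,6)
jg L2: taken
ecx=M[208]=-7
ebx=25|(-7)=-7
edx=208+4=212
eax=8-1=7
cmp eax, 6  (cmp 7,6)
jg L2: taken
ecx=M[212]=27
ebx=(-7)|27=-5
edx=212+4=216
eax=7-1=6
cmp eax, 6  (cmp 6,6)
jg L2: not taken
ebx=(-5)*19=-95
halt.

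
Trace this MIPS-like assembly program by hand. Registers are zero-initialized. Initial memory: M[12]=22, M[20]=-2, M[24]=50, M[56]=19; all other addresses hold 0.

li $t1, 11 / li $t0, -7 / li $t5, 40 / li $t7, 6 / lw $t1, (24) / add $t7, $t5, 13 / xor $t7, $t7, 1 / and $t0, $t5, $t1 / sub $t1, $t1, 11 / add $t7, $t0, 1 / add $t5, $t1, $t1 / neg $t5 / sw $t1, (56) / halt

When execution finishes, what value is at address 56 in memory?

39

li $t1, 11 → $t1=11
li $t0, -7 → $t0=-7
li $t5, 40 → $t5=40
li $t7, 6 → $t7=6
lw $t1, (24) → $t1=M[24]=50
add $t7, $t5, 13 → $t7=40+13=53
xor $t7, $t7, 1 → $t7=53^1=52
and $t0, $t5, $t1 → $t0=40&50=32
sub $t1, $t1, 11 → $t1=50-11=39
add $t7, $t0, 1 → $t7=32+1=33
add $t5, $t1, $t1 → $t5=39+39=78
neg $t5 → $t5=-(78)=-78
sw $t1, (56) → M[56]=39
halt.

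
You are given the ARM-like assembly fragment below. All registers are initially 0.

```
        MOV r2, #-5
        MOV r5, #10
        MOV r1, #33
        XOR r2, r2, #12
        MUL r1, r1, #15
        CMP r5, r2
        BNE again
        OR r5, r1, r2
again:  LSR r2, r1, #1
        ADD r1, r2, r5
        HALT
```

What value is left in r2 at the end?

247

after MOV r2, #-5: r2=-5
after MOV r5, #10: r5=10
after MOV r1, #33: r1=33
after XOR r2, r2, #12: r2=(-5)^12=-9
after MUL r1, r1, #15: r1=33*15=495
CMP r5, r2  (cmp 10,-9)
BNE again: taken
after LSR r2, r1, #1: r2=495>>1=247
after ADD r1, r2, r5: r1=247+10=257
halt.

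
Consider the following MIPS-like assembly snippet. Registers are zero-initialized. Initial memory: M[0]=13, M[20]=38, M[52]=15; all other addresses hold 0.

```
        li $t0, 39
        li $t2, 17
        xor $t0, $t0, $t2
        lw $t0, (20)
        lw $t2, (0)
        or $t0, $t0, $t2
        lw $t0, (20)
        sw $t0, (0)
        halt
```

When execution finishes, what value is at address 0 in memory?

38

li $t0, 39 → $t0=39
li $t2, 17 → $t2=17
xor $t0, $t0, $t2 → $t0=39^17=54
lw $t0, (20) → $t0=M[20]=38
lw $t2, (0) → $t2=M[0]=13
or $t0, $t0, $t2 → $t0=38|13=47
lw $t0, (20) → $t0=M[20]=38
sw $t0, (0) → M[0]=38
halt.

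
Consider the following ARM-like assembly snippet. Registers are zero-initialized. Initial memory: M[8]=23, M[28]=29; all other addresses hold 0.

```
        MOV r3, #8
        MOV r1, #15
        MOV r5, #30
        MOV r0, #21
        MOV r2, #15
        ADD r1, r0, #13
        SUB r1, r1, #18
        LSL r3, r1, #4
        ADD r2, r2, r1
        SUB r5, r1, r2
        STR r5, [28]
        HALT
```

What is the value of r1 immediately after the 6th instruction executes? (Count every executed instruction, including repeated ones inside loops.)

34

r3=8
r1=15
r5=30
r0=21
r2=15
r1=21+13=34
After step 6: r1 = 34.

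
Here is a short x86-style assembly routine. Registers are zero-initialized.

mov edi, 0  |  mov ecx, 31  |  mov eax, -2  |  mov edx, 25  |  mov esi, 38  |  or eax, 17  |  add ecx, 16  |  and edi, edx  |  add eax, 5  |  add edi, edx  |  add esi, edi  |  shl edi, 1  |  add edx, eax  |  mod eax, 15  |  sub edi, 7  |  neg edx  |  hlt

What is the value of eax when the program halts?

4

after mov edi, 0: edi=0
after mov ecx, 31: ecx=31
after mov eax, -2: eax=-2
after mov edx, 25: edx=25
after mov esi, 38: esi=38
after or eax, 17: eax=(-2)|17=-1
after add ecx, 16: ecx=31+16=47
after and edi, edx: edi=0&25=0
after add eax, 5: eax=(-1)+5=4
after add edi, edx: edi=0+25=25
after add esi, edi: esi=38+25=63
after shl edi, 1: edi=25<<1=50
after add edx, eax: edx=25+4=29
after mod eax, 15: eax=4%15=4
after sub edi, 7: edi=50-7=43
after neg edx: edx=-(29)=-29
halt.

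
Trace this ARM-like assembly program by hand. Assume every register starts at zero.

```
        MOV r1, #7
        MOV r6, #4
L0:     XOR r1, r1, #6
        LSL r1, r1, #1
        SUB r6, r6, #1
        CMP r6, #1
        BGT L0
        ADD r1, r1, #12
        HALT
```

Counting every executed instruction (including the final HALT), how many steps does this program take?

r1=7
r6=4
r1=7^6=1
r1=1<<1=2
r6=4-1=3
CMP r6, #1  (cmp 3,1)
BGT L0: taken
r1=2^6=4
r1=4<<1=8
r6=3-1=2
CMP r6, #1  (cmp 2,1)
BGT L0: taken
r1=8^6=14
r1=14<<1=28
r6=2-1=1
CMP r6, #1  (cmp 1,1)
BGT L0: not taken
r1=28+12=40
halt.
Total executed instructions: 19.

19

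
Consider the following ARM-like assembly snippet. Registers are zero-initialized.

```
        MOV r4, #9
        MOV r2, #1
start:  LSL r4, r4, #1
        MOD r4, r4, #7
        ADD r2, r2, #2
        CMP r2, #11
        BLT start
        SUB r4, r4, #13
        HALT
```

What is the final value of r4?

r4=9
r2=1
r4=9<<1=18
r4=18%7=4
r2=1+2=3
CMP r2, #11  (cmp 3,11)
BLT start: taken
r4=4<<1=8
r4=8%7=1
r2=3+2=5
CMP r2, #11  (cmp 5,11)
BLT start: taken
r4=1<<1=2
r4=2%7=2
r2=5+2=7
CMP r2, #11  (cmp 7,11)
BLT start: taken
r4=2<<1=4
r4=4%7=4
r2=7+2=9
CMP r2, #11  (cmp 9,11)
BLT start: taken
r4=4<<1=8
r4=8%7=1
r2=9+2=11
CMP r2, #11  (cmp 11,11)
BLT start: not taken
r4=1-13=-12
halt.

-12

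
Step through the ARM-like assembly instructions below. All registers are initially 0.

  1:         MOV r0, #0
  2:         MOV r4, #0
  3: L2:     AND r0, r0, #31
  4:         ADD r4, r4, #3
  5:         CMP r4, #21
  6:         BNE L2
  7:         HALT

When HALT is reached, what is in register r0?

0

after MOV r0, #0: r0=0
after MOV r4, #0: r4=0
after AND r0, r0, #31: r0=0&31=0
after ADD r4, r4, #3: r4=0+3=3
CMP r4, #21  (cmp 3,21)
BNE L2: taken
after AND r0, r0, #31: r0=0&31=0
after ADD r4, r4, #3: r4=3+3=6
CMP r4, #21  (cmp 6,21)
BNE L2: taken
after AND r0, r0, #31: r0=0&31=0
after ADD r4, r4, #3: r4=6+3=9
CMP r4, #21  (cmp 9,21)
BNE L2: taken
after AND r0, r0, #31: r0=0&31=0
after ADD r4, r4, #3: r4=9+3=12
CMP r4, #21  (cmp 12,21)
BNE L2: taken
after AND r0, r0, #31: r0=0&31=0
after ADD r4, r4, #3: r4=12+3=15
CMP r4, #21  (cmp 15,21)
BNE L2: taken
after AND r0, r0, #31: r0=0&31=0
after ADD r4, r4, #3: r4=15+3=18
CMP r4, #21  (cmp 18,21)
BNE L2: taken
after AND r0, r0, #31: r0=0&31=0
after ADD r4, r4, #3: r4=18+3=21
CMP r4, #21  (cmp 21,21)
BNE L2: not taken
halt.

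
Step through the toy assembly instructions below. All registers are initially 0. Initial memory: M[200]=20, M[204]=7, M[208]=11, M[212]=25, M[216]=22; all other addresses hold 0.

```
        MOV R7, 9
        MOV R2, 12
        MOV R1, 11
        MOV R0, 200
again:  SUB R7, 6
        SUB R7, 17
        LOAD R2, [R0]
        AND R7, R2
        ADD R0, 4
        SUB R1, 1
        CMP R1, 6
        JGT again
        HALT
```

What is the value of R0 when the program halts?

after MOV R7, 9: R7=9
after MOV R2, 12: R2=12
after MOV R1, 11: R1=11
after MOV R0, 200: R0=200
after SUB R7, 6: R7=9-6=3
after SUB R7, 17: R7=3-17=-14
after LOAD R2, [R0]: R2=M[200]=20
after AND R7, R2: R7=(-14)&20=16
after ADD R0, 4: R0=200+4=204
after SUB R1, 1: R1=11-1=10
CMP R1, 6  (cmp 10,6)
JGT again: taken
after SUB R7, 6: R7=16-6=10
after SUB R7, 17: R7=10-17=-7
after LOAD R2, [R0]: R2=M[204]=7
after AND R7, R2: R7=(-7)&7=1
after ADD R0, 4: R0=204+4=208
after SUB R1, 1: R1=10-1=9
CMP R1, 6  (cmp 9,6)
JGT again: taken
after SUB R7, 6: R7=1-6=-5
after SUB R7, 17: R7=(-5)-17=-22
after LOAD R2, [R0]: R2=M[208]=11
after AND R7, R2: R7=(-22)&11=10
after ADD R0, 4: R0=208+4=212
after SUB R1, 1: R1=9-1=8
CMP R1, 6  (cmp 8,6)
JGT again: taken
after SUB R7, 6: R7=10-6=4
after SUB R7, 17: R7=4-17=-13
after LOAD R2, [R0]: R2=M[212]=25
after AND R7, R2: R7=(-13)&25=17
after ADD R0, 4: R0=212+4=216
after SUB R1, 1: R1=8-1=7
CMP R1, 6  (cmp 7,6)
JGT again: taken
after SUB R7, 6: R7=17-6=11
after SUB R7, 17: R7=11-17=-6
after LOAD R2, [R0]: R2=M[216]=22
after AND R7, R2: R7=(-6)&22=18
after ADD R0, 4: R0=216+4=220
after SUB R1, 1: R1=7-1=6
CMP R1, 6  (cmp 6,6)
JGT again: not taken
halt.

220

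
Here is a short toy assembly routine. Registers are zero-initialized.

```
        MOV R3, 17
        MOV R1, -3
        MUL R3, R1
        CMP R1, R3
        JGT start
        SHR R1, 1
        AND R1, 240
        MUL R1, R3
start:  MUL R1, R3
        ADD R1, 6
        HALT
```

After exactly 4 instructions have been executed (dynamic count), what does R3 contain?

R3=17
R1=-3
R3=17*(-3)=-51
CMP R1, R3  (cmp -3,-51)
After step 4: R3 = -51.

-51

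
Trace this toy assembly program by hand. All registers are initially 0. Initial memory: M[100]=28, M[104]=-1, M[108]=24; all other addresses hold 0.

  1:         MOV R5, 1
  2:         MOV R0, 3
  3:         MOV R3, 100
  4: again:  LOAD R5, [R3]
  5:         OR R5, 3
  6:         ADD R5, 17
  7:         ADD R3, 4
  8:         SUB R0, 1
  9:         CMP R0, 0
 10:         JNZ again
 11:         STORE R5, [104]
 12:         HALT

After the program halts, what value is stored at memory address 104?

R5=1
R0=3
R3=100
R5=M[100]=28
R5=28|3=31
R5=31+17=48
R3=100+4=104
R0=3-1=2
CMP R0, 0  (cmp 2,0)
JNZ again: taken
R5=M[104]=-1
R5=(-1)|3=-1
R5=(-1)+17=16
R3=104+4=108
R0=2-1=1
CMP R0, 0  (cmp 1,0)
JNZ again: taken
R5=M[108]=24
R5=24|3=27
R5=27+17=44
R3=108+4=112
R0=1-1=0
CMP R0, 0  (cmp 0,0)
JNZ again: not taken
STORE R5, [104] → M[104]=44
halt.

44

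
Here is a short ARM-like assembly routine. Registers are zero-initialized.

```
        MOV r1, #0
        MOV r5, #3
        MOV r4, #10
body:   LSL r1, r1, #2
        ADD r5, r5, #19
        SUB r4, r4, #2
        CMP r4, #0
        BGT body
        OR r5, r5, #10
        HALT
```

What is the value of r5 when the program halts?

106

after MOV r1, #0: r1=0
after MOV r5, #3: r5=3
after MOV r4, #10: r4=10
after LSL r1, r1, #2: r1=0<<2=0
after ADD r5, r5, #19: r5=3+19=22
after SUB r4, r4, #2: r4=10-2=8
CMP r4, #0  (cmp 8,0)
BGT body: taken
after LSL r1, r1, #2: r1=0<<2=0
after ADD r5, r5, #19: r5=22+19=41
after SUB r4, r4, #2: r4=8-2=6
CMP r4, #0  (cmp 6,0)
BGT body: taken
after LSL r1, r1, #2: r1=0<<2=0
after ADD r5, r5, #19: r5=41+19=60
after SUB r4, r4, #2: r4=6-2=4
CMP r4, #0  (cmp 4,0)
BGT body: taken
after LSL r1, r1, #2: r1=0<<2=0
after ADD r5, r5, #19: r5=60+19=79
after SUB r4, r4, #2: r4=4-2=2
CMP r4, #0  (cmp 2,0)
BGT body: taken
after LSL r1, r1, #2: r1=0<<2=0
after ADD r5, r5, #19: r5=79+19=98
after SUB r4, r4, #2: r4=2-2=0
CMP r4, #0  (cmp 0,0)
BGT body: not taken
after OR r5, r5, #10: r5=98|10=106
halt.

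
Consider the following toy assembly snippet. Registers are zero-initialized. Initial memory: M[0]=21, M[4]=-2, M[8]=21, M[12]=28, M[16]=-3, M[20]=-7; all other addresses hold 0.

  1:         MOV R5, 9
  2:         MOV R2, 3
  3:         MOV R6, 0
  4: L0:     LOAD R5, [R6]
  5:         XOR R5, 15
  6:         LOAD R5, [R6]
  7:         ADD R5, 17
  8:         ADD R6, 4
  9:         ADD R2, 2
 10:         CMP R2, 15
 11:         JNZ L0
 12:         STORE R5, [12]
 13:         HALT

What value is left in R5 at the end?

R5=9
R2=3
R6=0
R5=M[0]=21
R5=21^15=26
R5=M[0]=21
R5=21+17=38
R6=0+4=4
R2=3+2=5
CMP R2, 15  (cmp 5,15)
JNZ L0: taken
R5=M[4]=-2
R5=(-2)^15=-15
R5=M[4]=-2
R5=(-2)+17=15
R6=4+4=8
R2=5+2=7
CMP R2, 15  (cmp 7,15)
JNZ L0: taken
R5=M[8]=21
R5=21^15=26
R5=M[8]=21
R5=21+17=38
R6=8+4=12
R2=7+2=9
CMP R2, 15  (cmp 9,15)
JNZ L0: taken
R5=M[12]=28
R5=28^15=19
R5=M[12]=28
R5=28+17=45
R6=12+4=16
R2=9+2=11
CMP R2, 15  (cmp 11,15)
JNZ L0: taken
R5=M[16]=-3
R5=(-3)^15=-14
R5=M[16]=-3
R5=(-3)+17=14
R6=16+4=20
R2=11+2=13
CMP R2, 15  (cmp 13,15)
JNZ L0: taken
R5=M[20]=-7
R5=(-7)^15=-10
R5=M[20]=-7
R5=(-7)+17=10
R6=20+4=24
R2=13+2=15
CMP R2, 15  (cmp 15,15)
JNZ L0: not taken
STORE R5, [12] → M[12]=10
halt.

10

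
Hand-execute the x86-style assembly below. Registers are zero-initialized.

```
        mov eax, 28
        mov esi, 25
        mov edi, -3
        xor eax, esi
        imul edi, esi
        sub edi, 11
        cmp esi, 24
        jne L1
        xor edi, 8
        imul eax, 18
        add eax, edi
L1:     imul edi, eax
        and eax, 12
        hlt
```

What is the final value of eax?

mov eax, 28 → eax=28
mov esi, 25 → esi=25
mov edi, -3 → edi=-3
xor eax, esi → eax=28^25=5
imul edi, esi → edi=(-3)*25=-75
sub edi, 11 → edi=(-75)-11=-86
cmp esi, 24  (cmp 25,24)
jne L1: taken
imul edi, eax → edi=(-86)*5=-430
and eax, 12 → eax=5&12=4
halt.

4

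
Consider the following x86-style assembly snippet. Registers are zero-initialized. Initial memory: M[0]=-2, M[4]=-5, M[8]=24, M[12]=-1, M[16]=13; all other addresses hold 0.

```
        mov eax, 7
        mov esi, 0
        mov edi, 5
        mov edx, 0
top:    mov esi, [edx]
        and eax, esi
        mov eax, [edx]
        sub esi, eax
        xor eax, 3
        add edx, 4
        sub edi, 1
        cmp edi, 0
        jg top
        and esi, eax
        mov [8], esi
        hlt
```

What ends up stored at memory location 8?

after mov eax, 7: eax=7
after mov esi, 0: esi=0
after mov edi, 5: edi=5
after mov edx, 0: edx=0
after mov esi, [edx]: esi=M[0]=-2
after and eax, esi: eax=7&(-2)=6
after mov eax, [edx]: eax=M[0]=-2
after sub esi, eax: esi=(-2)-(-2)=0
after xor eax, 3: eax=(-2)^3=-3
after add edx, 4: edx=0+4=4
after sub edi, 1: edi=5-1=4
cmp edi, 0  (cmp 4,0)
jg top: taken
after mov esi, [edx]: esi=M[4]=-5
after and eax, esi: eax=(-3)&(-5)=-7
after mov eax, [edx]: eax=M[4]=-5
after sub esi, eax: esi=(-5)-(-5)=0
after xor eax, 3: eax=(-5)^3=-8
after add edx, 4: edx=4+4=8
after sub edi, 1: edi=4-1=3
cmp edi, 0  (cmp 3,0)
jg top: taken
after mov esi, [edx]: esi=M[8]=24
after and eax, esi: eax=(-8)&24=24
after mov eax, [edx]: eax=M[8]=24
after sub esi, eax: esi=24-24=0
after xor eax, 3: eax=24^3=27
after add edx, 4: edx=8+4=12
after sub edi, 1: edi=3-1=2
cmp edi, 0  (cmp 2,0)
jg top: taken
after mov esi, [edx]: esi=M[12]=-1
after and eax, esi: eax=27&(-1)=27
after mov eax, [edx]: eax=M[12]=-1
after sub esi, eax: esi=(-1)-(-1)=0
after xor eax, 3: eax=(-1)^3=-4
after add edx, 4: edx=12+4=16
after sub edi, 1: edi=2-1=1
cmp edi, 0  (cmp 1,0)
jg top: taken
after mov esi, [edx]: esi=M[16]=13
after and eax, esi: eax=(-4)&13=12
after mov eax, [edx]: eax=M[16]=13
after sub esi, eax: esi=13-13=0
after xor eax, 3: eax=13^3=14
after add edx, 4: edx=16+4=20
after sub edi, 1: edi=1-1=0
cmp edi, 0  (cmp 0,0)
jg top: not taken
after and esi, eax: esi=0&14=0
mov [8], esi → M[8]=0
halt.

0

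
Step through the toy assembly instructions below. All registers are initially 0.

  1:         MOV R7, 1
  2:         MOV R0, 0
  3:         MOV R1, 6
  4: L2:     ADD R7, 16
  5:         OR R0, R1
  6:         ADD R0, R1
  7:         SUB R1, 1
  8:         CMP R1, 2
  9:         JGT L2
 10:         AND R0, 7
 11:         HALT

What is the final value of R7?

MOV R7, 1 → R7=1
MOV R0, 0 → R0=0
MOV R1, 6 → R1=6
ADD R7, 16 → R7=1+16=17
OR R0, R1 → R0=0|6=6
ADD R0, R1 → R0=6+6=12
SUB R1, 1 → R1=6-1=5
CMP R1, 2  (cmp 5,2)
JGT L2: taken
ADD R7, 16 → R7=17+16=33
OR R0, R1 → R0=12|5=13
ADD R0, R1 → R0=13+5=18
SUB R1, 1 → R1=5-1=4
CMP R1, 2  (cmp 4,2)
JGT L2: taken
ADD R7, 16 → R7=33+16=49
OR R0, R1 → R0=18|4=22
ADD R0, R1 → R0=22+4=26
SUB R1, 1 → R1=4-1=3
CMP R1, 2  (cmp 3,2)
JGT L2: taken
ADD R7, 16 → R7=49+16=65
OR R0, R1 → R0=26|3=27
ADD R0, R1 → R0=27+3=30
SUB R1, 1 → R1=3-1=2
CMP R1, 2  (cmp 2,2)
JGT L2: not taken
AND R0, 7 → R0=30&7=6
halt.

65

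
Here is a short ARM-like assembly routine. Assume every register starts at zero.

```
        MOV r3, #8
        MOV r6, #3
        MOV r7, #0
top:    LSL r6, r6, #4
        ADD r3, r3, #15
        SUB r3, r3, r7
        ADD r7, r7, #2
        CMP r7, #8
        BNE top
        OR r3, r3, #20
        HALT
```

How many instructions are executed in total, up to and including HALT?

MOV r3, #8 → r3=8
MOV r6, #3 → r6=3
MOV r7, #0 → r7=0
LSL r6, r6, #4 → r6=3<<4=48
ADD r3, r3, #15 → r3=8+15=23
SUB r3, r3, r7 → r3=23-0=23
ADD r7, r7, #2 → r7=0+2=2
CMP r7, #8  (cmp 2,8)
BNE top: taken
LSL r6, r6, #4 → r6=48<<4=768
ADD r3, r3, #15 → r3=23+15=38
SUB r3, r3, r7 → r3=38-2=36
ADD r7, r7, #2 → r7=2+2=4
CMP r7, #8  (cmp 4,8)
BNE top: taken
LSL r6, r6, #4 → r6=768<<4=12288
ADD r3, r3, #15 → r3=36+15=51
SUB r3, r3, r7 → r3=51-4=47
ADD r7, r7, #2 → r7=4+2=6
CMP r7, #8  (cmp 6,8)
BNE top: taken
LSL r6, r6, #4 → r6=12288<<4=196608
ADD r3, r3, #15 → r3=47+15=62
SUB r3, r3, r7 → r3=62-6=56
ADD r7, r7, #2 → r7=6+2=8
CMP r7, #8  (cmp 8,8)
BNE top: not taken
OR r3, r3, #20 → r3=56|20=60
halt.
Total executed instructions: 29.

29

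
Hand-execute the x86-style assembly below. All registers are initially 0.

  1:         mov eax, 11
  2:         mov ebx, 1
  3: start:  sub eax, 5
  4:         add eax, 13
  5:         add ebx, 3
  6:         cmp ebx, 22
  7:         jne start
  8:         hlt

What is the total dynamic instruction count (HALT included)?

eax=11
ebx=1
eax=11-5=6
eax=6+13=19
ebx=1+3=4
cmp ebx, 22  (cmp 4,22)
jne start: taken
eax=19-5=14
eax=14+13=27
ebx=4+3=7
cmp ebx, 22  (cmp 7,22)
jne start: taken
eax=27-5=22
eax=22+13=35
ebx=7+3=10
cmp ebx, 22  (cmp 10,22)
jne start: taken
eax=35-5=30
eax=30+13=43
ebx=10+3=13
cmp ebx, 22  (cmp 13,22)
jne start: taken
eax=43-5=38
eax=38+13=51
ebx=13+3=16
cmp ebx, 22  (cmp 16,22)
jne start: taken
eax=51-5=46
eax=46+13=59
ebx=16+3=19
cmp ebx, 22  (cmp 19,22)
jne start: taken
eax=59-5=54
eax=54+13=67
ebx=19+3=22
cmp ebx, 22  (cmp 22,22)
jne start: not taken
halt.
Total executed instructions: 38.

38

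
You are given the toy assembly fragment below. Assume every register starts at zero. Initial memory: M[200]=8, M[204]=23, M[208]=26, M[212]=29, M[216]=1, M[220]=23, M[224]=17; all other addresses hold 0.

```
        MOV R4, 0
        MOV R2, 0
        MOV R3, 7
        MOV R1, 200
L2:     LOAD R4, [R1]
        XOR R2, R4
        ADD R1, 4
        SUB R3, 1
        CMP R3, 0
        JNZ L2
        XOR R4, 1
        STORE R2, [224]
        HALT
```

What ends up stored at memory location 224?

R4=0
R2=0
R3=7
R1=200
R4=M[200]=8
R2=0^8=8
R1=200+4=204
R3=7-1=6
CMP R3, 0  (cmp 6,0)
JNZ L2: taken
R4=M[204]=23
R2=8^23=31
R1=204+4=208
R3=6-1=5
CMP R3, 0  (cmp 5,0)
JNZ L2: taken
R4=M[208]=26
R2=31^26=5
R1=208+4=212
R3=5-1=4
CMP R3, 0  (cmp 4,0)
JNZ L2: taken
R4=M[212]=29
R2=5^29=24
R1=212+4=216
R3=4-1=3
CMP R3, 0  (cmp 3,0)
JNZ L2: taken
R4=M[216]=1
R2=24^1=25
R1=216+4=220
R3=3-1=2
CMP R3, 0  (cmp 2,0)
JNZ L2: taken
R4=M[220]=23
R2=25^23=14
R1=220+4=224
R3=2-1=1
CMP R3, 0  (cmp 1,0)
JNZ L2: taken
R4=M[224]=17
R2=14^17=31
R1=224+4=228
R3=1-1=0
CMP R3, 0  (cmp 0,0)
JNZ L2: not taken
R4=17^1=16
STORE R2, [224] → M[224]=31
halt.

31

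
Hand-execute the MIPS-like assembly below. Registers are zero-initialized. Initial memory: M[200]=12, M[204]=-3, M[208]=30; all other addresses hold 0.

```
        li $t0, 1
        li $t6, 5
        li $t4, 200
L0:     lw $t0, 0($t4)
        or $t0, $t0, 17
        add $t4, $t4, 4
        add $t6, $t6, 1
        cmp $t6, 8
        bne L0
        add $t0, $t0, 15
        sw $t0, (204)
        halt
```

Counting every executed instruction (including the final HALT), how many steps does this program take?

24

li $t0, 1 → $t0=1
li $t6, 5 → $t6=5
li $t4, 200 → $t4=200
lw $t0, 0($t4) → $t0=M[200]=12
or $t0, $t0, 17 → $t0=12|17=29
add $t4, $t4, 4 → $t4=200+4=204
add $t6, $t6, 1 → $t6=5+1=6
cmp $t6, 8  (cmp 6,8)
bne L0: taken
lw $t0, 0($t4) → $t0=M[204]=-3
or $t0, $t0, 17 → $t0=(-3)|17=-3
add $t4, $t4, 4 → $t4=204+4=208
add $t6, $t6, 1 → $t6=6+1=7
cmp $t6, 8  (cmp 7,8)
bne L0: taken
lw $t0, 0($t4) → $t0=M[208]=30
or $t0, $t0, 17 → $t0=30|17=31
add $t4, $t4, 4 → $t4=208+4=212
add $t6, $t6, 1 → $t6=7+1=8
cmp $t6, 8  (cmp 8,8)
bne L0: not taken
add $t0, $t0, 15 → $t0=31+15=46
sw $t0, (204) → M[204]=46
halt.
Total executed instructions: 24.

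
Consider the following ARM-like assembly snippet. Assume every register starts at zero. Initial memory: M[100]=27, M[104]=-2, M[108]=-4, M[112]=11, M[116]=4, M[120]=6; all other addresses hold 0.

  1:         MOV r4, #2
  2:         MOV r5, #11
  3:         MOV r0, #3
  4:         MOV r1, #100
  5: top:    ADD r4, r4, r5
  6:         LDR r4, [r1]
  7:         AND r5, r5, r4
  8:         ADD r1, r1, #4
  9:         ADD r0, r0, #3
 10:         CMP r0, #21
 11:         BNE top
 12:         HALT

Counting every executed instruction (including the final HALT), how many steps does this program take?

47

r4=2
r5=11
r0=3
r1=100
r4=2+11=13
r4=M[100]=27
r5=11&27=11
r1=100+4=104
r0=3+3=6
CMP r0, #21  (cmp 6,21)
BNE top: taken
r4=27+11=38
r4=M[104]=-2
r5=11&(-2)=10
r1=104+4=108
r0=6+3=9
CMP r0, #21  (cmp 9,21)
BNE top: taken
r4=(-2)+10=8
r4=M[108]=-4
r5=10&(-4)=8
r1=108+4=112
r0=9+3=12
CMP r0, #21  (cmp 12,21)
BNE top: taken
r4=(-4)+8=4
r4=M[112]=11
r5=8&11=8
r1=112+4=116
r0=12+3=15
CMP r0, #21  (cmp 15,21)
BNE top: taken
r4=11+8=19
r4=M[116]=4
r5=8&4=0
r1=116+4=120
r0=15+3=18
CMP r0, #21  (cmp 18,21)
BNE top: taken
r4=4+0=4
r4=M[120]=6
r5=0&6=0
r1=120+4=124
r0=18+3=21
CMP r0, #21  (cmp 21,21)
BNE top: not taken
halt.
Total executed instructions: 47.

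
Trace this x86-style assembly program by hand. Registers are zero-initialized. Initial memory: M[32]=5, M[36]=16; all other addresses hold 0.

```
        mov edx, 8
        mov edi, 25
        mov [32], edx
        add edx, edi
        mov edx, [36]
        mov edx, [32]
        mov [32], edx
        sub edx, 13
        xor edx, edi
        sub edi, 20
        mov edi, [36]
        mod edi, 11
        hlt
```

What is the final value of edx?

-30

after mov edx, 8: edx=8
after mov edi, 25: edi=25
mov [32], edx → M[32]=8
after add edx, edi: edx=8+25=33
after mov edx, [36]: edx=M[36]=16
after mov edx, [32]: edx=M[32]=8
mov [32], edx → M[32]=8
after sub edx, 13: edx=8-13=-5
after xor edx, edi: edx=(-5)^25=-30
after sub edi, 20: edi=25-20=5
after mov edi, [36]: edi=M[36]=16
after mod edi, 11: edi=16%11=5
halt.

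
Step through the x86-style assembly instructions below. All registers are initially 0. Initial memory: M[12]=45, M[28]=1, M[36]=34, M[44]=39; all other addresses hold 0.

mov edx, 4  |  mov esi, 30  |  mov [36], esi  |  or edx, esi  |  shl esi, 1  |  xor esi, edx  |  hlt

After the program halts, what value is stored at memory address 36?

after mov edx, 4: edx=4
after mov esi, 30: esi=30
mov [36], esi → M[36]=30
after or edx, esi: edx=4|30=30
after shl esi, 1: esi=30<<1=60
after xor esi, edx: esi=60^30=34
halt.

30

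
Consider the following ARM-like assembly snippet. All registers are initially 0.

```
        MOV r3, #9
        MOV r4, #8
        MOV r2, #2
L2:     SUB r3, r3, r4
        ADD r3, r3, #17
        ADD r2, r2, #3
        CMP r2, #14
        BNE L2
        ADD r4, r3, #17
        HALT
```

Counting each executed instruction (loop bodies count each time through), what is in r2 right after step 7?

r3=9
r4=8
r2=2
r3=9-8=1
r3=1+17=18
r2=2+3=5
CMP r2, #14  (cmp 5,14)
After step 7: r2 = 5.

5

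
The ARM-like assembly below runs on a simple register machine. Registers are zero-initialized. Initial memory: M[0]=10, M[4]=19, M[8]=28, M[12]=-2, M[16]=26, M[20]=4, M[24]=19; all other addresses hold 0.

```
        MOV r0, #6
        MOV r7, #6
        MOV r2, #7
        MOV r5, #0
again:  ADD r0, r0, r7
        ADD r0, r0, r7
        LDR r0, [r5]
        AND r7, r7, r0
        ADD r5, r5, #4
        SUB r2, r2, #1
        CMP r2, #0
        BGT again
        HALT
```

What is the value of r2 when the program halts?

r0=6
r7=6
r2=7
r5=0
r0=6+6=12
r0=12+6=18
r0=M[0]=10
r7=6&10=2
r5=0+4=4
r2=7-1=6
CMP r2, #0  (cmp 6,0)
BGT again: taken
r0=10+2=12
r0=12+2=14
r0=M[4]=19
r7=2&19=2
r5=4+4=8
r2=6-1=5
CMP r2, #0  (cmp 5,0)
BGT again: taken
r0=19+2=21
r0=21+2=23
r0=M[8]=28
r7=2&28=0
r5=8+4=12
r2=5-1=4
CMP r2, #0  (cmp 4,0)
BGT again: taken
r0=28+0=28
r0=28+0=28
r0=M[12]=-2
r7=0&(-2)=0
r5=12+4=16
r2=4-1=3
CMP r2, #0  (cmp 3,0)
BGT again: taken
r0=(-2)+0=-2
r0=(-2)+0=-2
r0=M[16]=26
r7=0&26=0
r5=16+4=20
r2=3-1=2
CMP r2, #0  (cmp 2,0)
BGT again: taken
r0=26+0=26
r0=26+0=26
r0=M[20]=4
r7=0&4=0
r5=20+4=24
r2=2-1=1
CMP r2, #0  (cmp 1,0)
BGT again: taken
r0=4+0=4
r0=4+0=4
r0=M[24]=19
r7=0&19=0
r5=24+4=28
r2=1-1=0
CMP r2, #0  (cmp 0,0)
BGT again: not taken
halt.

0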